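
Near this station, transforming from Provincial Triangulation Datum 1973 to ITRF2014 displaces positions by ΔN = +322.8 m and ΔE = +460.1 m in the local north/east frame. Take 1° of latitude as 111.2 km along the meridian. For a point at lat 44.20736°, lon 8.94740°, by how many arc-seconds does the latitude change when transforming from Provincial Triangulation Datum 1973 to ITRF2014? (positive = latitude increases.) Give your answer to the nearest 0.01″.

Δφ = 10.45″

1° of latitude = 111.2 km, so Δφ = 322.8 / 111200 = 0.0029029° = 10.450″.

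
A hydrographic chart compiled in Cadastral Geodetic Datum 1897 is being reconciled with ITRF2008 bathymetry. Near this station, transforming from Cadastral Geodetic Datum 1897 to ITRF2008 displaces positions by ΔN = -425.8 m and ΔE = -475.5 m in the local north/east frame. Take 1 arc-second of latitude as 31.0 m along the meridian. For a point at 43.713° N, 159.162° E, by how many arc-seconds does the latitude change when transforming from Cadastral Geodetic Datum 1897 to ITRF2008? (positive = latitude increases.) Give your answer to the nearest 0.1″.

Δφ = -13.7″

1″ of latitude = 31.00 m, so Δφ = -425.8 / 31.00 = -13.735″.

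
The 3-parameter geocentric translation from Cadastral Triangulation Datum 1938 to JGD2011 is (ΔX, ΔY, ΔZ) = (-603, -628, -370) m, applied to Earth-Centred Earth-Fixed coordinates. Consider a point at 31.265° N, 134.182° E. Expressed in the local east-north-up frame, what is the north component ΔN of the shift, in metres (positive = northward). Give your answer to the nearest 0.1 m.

ΔN = -300.6 m

At φ = 31.265°, λ = 134.182°: sin φ = 0.518997, cos φ = 0.854776, sin λ = 0.717130, cos λ = -0.696940.
ΔN = −sin φ cos λ·ΔX − sin φ sin λ·ΔY + cos φ·ΔZ = −(0.518997)(-0.696940)(-603) − (0.518997)(0.717130)(-628) + (0.854776)(-370) = -300.64 m.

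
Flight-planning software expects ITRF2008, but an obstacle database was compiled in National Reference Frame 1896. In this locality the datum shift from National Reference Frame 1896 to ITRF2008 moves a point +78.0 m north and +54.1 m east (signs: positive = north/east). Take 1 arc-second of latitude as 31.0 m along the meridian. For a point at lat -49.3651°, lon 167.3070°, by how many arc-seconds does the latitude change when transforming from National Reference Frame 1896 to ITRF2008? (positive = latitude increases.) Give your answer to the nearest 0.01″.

1″ of latitude = 31.00 m, so Δφ = 78.0 / 31.00 = 2.516″.

Δφ = 2.52″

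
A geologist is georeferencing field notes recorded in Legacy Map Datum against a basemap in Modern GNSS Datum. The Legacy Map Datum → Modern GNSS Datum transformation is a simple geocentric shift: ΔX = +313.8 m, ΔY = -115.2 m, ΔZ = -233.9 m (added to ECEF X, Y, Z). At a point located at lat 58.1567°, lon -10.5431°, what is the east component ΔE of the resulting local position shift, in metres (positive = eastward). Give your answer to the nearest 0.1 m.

ΔE = -55.8 m

The local east axis at (φ, λ) is (−sin λ, cos λ, 0), so ΔE = −sin(-10.5431°)·313.8 + cos(-10.5431°)·(-115.2) = -55.84 m.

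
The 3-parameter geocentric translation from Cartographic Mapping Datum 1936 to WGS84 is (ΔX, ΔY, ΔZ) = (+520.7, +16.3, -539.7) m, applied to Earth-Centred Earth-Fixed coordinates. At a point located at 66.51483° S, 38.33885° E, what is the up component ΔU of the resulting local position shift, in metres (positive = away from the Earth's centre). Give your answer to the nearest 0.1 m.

At φ = -66.51483°, λ = 38.33885°: sin φ = -0.917163, cos φ = 0.398512, sin λ = 0.620311, cos λ = 0.784356.
ΔU = cos φ cos λ·ΔX + cos φ sin λ·ΔY + sin φ·ΔZ = (0.398512)(0.784356)(520.7) + (0.398512)(0.620311)(16.3) + (-0.917163)(-539.7) = 661.78 m.

ΔU = 661.8 m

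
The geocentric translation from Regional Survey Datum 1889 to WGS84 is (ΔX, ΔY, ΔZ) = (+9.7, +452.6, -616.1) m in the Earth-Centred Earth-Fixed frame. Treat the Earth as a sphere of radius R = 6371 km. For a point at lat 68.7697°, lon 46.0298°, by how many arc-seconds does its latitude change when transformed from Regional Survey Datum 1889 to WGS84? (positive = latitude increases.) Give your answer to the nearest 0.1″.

sin φ = 0.932132, cos φ = 0.362118, sin λ = 0.719701, cos λ = 0.694284.
North component: ΔN = −sin φ cos λ·ΔX − sin φ sin λ·ΔY + cos φ·ΔZ = −(0.932132)(0.694284)(9.7) − (0.932132)(0.719701)(452.6) + (0.362118)(-616.1) = -533.01 m.
1° of latitude spans πR/180 = 111195 m, so Δφ = -533.01 / 111195 × 3600 = -17.256″.

Δφ = -17.3″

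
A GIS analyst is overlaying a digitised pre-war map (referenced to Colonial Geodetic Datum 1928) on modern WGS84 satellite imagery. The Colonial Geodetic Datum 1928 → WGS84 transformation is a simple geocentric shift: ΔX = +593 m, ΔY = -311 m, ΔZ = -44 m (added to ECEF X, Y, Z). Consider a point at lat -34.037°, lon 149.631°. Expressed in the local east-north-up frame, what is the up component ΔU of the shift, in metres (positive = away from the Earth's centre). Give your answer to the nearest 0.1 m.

ΔU = -529.6 m

The local up (radial) axis is (cos φ cos λ, cos φ sin λ, sin φ), giving ΔU = -423.978 − 130.294 + 24.628 = -529.64 m.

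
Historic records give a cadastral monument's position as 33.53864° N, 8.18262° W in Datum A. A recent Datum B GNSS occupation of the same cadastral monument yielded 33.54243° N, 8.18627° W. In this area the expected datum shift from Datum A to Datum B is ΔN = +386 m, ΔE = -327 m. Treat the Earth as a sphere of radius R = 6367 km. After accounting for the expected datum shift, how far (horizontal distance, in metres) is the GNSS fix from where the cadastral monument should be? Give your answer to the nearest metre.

Observed coordinate differences: Δφ = +0.00379°, Δλ = -0.00365°.
Converting to metres (1° lat = 111125 m, cos φ = 0.833513): observed ΔN = 421.2 m, observed ΔE = -338.1 m.
Subtracting the expected shift leaves a residual of 421.2 − (386) = 35.2 m north and -338.1 − (-327) = -11.1 m east.
Residual distance = √(35.2² + (-11.1)²) = 36.9 m.

37 m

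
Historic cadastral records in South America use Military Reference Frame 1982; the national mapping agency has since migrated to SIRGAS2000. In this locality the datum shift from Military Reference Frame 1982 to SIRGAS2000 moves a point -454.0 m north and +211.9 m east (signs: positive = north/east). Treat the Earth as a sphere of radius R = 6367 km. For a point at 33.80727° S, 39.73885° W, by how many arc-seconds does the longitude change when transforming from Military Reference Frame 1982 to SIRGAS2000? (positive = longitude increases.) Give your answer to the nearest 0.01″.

Δλ = 8.26″

At latitude -33.80727°, cos φ = 0.830914.
One radian of longitude at latitude φ spans R cos φ, so Δλ = ΔE / (R cos φ) = 211.9 / (6367000 × 0.830914) = 4.0053e-05 rad = 8.262″.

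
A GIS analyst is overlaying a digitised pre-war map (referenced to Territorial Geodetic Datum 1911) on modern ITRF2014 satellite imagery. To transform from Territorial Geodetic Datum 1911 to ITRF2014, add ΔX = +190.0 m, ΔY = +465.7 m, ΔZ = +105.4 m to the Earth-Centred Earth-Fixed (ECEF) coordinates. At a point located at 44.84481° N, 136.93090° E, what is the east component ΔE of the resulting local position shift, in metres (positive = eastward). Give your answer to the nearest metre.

ΔE = -470 m

The local east axis at (φ, λ) is (−sin λ, cos λ, 0), so ΔE = −sin(136.93090°)·190.0 + cos(136.93090°)·465.7 = -469.96 m.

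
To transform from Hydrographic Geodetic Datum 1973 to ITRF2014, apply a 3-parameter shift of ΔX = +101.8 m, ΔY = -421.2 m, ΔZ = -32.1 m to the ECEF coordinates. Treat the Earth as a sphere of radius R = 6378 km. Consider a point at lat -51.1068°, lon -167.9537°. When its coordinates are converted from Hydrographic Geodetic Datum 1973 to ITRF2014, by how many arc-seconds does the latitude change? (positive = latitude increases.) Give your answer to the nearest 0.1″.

Δφ = -0.9″

sin φ = -0.778318, cos φ = 0.627871, sin λ = -0.208702, cos λ = -0.977979.
North component: ΔN = −sin φ cos λ·ΔX − sin φ sin λ·ΔY + cos φ·ΔZ = −(-0.778318)(-0.977979)(101.8) − (-0.778318)(-0.208702)(-421.2) + (0.627871)(-32.1) = -29.22 m.
1° of latitude spans πR/180 = 111317 m, so Δφ = -29.22 / 111317 × 3600 = -0.945″.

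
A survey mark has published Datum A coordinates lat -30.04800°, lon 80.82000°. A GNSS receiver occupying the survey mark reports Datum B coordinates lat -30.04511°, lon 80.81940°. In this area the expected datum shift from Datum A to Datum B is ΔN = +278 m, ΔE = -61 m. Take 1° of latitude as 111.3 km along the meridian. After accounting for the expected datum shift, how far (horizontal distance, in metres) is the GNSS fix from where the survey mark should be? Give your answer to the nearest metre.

44 m

Observed coordinate differences: Δφ = +0.00289°, Δλ = -0.00060°.
Converting to metres (1° lat = 111300 m, cos φ = 0.865606): observed ΔN = 321.7 m, observed ΔE = -57.8 m.
Subtracting the expected shift leaves a residual of 321.7 − (278) = 43.7 m north and -57.8 − (-61) = 3.2 m east.
Residual distance = √(43.7² + 3.2²) = 43.8 m.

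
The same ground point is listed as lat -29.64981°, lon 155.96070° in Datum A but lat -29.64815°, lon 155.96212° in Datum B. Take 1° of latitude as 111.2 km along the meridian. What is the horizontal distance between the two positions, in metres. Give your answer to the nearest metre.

230 m

Δφ = -29.64815° − -29.64981° = +0.00166°; Δλ = 155.96212° − 155.96070° = +0.00142°.
ΔN = Δφ × 111200 = 184.6 m; ΔE = Δλ × 111200 × cos(-29.64981°) = +0.00142 × 111200 × 0.869065 = 137.2 m.
Distance = √(ΔE² + ΔN²) = √(137.2² + 184.6²) = 230.0 m.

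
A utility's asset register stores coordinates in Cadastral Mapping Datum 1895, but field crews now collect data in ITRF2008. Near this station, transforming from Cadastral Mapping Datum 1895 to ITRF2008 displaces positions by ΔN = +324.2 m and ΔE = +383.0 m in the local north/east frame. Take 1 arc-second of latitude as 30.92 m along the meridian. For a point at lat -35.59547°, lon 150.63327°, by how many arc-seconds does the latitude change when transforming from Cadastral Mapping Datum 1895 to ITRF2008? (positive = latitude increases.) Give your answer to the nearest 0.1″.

Δφ = 10.5″

1″ of latitude = 30.92 m, so Δφ = 324.2 / 30.92 = 10.485″.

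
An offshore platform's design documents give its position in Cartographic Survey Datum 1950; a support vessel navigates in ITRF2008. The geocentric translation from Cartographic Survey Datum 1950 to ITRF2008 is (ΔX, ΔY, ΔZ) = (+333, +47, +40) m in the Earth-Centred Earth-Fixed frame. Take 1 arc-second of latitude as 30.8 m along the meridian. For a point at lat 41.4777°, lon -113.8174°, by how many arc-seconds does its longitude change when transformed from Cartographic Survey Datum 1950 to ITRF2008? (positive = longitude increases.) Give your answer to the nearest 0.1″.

sin φ = 0.662328, cos φ = 0.749214, sin λ = -0.914837, cos λ = -0.403823.
East component: ΔE = −sin λ·ΔX + cos λ·ΔY = −(-0.914837)(333) + (-0.403823)(47) = 285.66 m.
1° of latitude spans 3600 × 30.80 = 110880 m; at latitude φ, 1° of longitude spans that × cos φ = 83072.8 m, so Δλ = 285.66 / 83072.8 × 3600 = 12.379″.

Δλ = 12.4″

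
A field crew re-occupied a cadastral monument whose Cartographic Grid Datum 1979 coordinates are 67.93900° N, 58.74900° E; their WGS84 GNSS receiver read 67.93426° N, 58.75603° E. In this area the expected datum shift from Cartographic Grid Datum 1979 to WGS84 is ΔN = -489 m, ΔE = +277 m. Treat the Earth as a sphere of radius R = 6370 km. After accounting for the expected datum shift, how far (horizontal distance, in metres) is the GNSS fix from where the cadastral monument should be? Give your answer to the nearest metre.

41 m

Observed coordinate differences: Δφ = -0.00474°, Δλ = +0.00703°.
Converting to metres (1° lat = 111177 m, cos φ = 0.375594): observed ΔN = -527.0 m, observed ΔE = 293.6 m.
Subtracting the expected shift leaves a residual of -527.0 − (-489) = -38.0 m north and 293.6 − (277) = 16.6 m east.
Residual distance = √((-38.0)² + 16.6²) = 41.4 m.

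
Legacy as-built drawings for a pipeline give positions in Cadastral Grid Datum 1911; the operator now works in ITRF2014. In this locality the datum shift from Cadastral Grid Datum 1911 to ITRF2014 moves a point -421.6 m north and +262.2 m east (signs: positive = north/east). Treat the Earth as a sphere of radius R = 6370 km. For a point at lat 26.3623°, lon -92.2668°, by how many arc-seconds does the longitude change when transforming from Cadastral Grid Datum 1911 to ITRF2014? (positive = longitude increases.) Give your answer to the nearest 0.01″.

At latitude 26.3623°, cos φ = 0.896004.
One radian of longitude at latitude φ spans R cos φ, so Δλ = ΔE / (R cos φ) = 262.2 / (6370000 × 0.896004) = 4.5939e-05 rad = 9.476″.

Δλ = 9.48″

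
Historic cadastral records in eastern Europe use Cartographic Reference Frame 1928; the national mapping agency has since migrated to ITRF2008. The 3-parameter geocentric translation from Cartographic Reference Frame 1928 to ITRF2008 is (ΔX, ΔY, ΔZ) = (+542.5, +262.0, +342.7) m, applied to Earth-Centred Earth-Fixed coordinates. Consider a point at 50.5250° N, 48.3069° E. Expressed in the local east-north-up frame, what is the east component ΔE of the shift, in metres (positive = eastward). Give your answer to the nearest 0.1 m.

ΔE = -230.8 m

The local east axis at (φ, λ) is (−sin λ, cos λ, 0), so ΔE = −sin(48.3069°)·542.5 + cos(48.3069°)·262.0 = -230.83 m.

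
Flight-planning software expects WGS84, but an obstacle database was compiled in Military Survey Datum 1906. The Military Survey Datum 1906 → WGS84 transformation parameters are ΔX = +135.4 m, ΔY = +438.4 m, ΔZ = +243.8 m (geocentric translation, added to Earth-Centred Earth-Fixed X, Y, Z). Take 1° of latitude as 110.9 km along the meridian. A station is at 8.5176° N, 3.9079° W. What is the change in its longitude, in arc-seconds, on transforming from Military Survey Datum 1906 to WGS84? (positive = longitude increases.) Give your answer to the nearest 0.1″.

sin φ = 0.148113, cos φ = 0.988970, sin λ = -0.068153, cos λ = 0.997675.
East component: ΔE = −sin λ·ΔX + cos λ·ΔY = −(-0.068153)(135.4) + (0.997675)(438.4) = 446.61 m.
1° of latitude spans 110900 m; at latitude φ, 1° of longitude spans that × cos φ = 109676.8 m, so Δλ = 446.61 / 109676.8 × 3600 = 14.659″.

Δλ = 14.7″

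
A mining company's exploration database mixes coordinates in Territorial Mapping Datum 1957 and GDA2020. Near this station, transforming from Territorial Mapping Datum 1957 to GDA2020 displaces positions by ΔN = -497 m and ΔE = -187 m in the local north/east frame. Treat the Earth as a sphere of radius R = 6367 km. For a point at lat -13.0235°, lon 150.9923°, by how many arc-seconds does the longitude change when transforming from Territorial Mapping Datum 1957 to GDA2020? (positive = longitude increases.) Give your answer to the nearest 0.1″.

Δλ = -6.2″

At latitude -13.0235°, cos φ = 0.974278.
One radian of longitude at latitude φ spans R cos φ, so Δλ = ΔE / (R cos φ) = -187.0 / (6367000 × 0.974278) = -3.0146e-05 rad = -6.218″.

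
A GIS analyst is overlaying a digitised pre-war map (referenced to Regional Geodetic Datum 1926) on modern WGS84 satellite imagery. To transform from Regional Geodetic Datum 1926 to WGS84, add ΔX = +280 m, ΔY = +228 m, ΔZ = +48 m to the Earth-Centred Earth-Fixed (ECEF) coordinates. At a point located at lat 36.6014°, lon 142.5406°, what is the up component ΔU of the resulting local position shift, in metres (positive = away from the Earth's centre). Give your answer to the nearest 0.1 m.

ΔU = -38.5 m

The local up (radial) axis is (cos φ cos λ, cos φ sin λ, sin φ), giving ΔU = -178.431 + 111.324 + 28.620 = -38.49 m.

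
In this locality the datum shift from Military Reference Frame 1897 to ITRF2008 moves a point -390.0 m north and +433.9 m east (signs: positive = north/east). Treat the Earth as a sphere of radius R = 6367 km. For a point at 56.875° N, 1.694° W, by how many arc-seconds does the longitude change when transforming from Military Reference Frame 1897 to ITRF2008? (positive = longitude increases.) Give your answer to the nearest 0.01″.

Δλ = 25.72″

At latitude 56.875°, cos φ = 0.546467.
One radian of longitude at latitude φ spans R cos φ, so Δλ = ΔE / (R cos φ) = 433.9 / (6367000 × 0.546467) = 1.2471e-04 rad = 25.723″.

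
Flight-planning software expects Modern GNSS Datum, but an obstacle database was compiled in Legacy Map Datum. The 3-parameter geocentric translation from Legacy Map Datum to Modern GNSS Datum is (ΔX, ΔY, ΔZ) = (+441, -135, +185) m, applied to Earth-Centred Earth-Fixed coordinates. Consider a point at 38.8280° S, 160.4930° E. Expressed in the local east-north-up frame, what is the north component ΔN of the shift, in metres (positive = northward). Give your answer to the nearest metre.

ΔN = -145 m

At φ = -38.8280°, λ = 160.4930°: sin φ = -0.626985, cos φ = 0.779032, sin λ = 0.333922, cos λ = -0.942601.
ΔN = −sin φ cos λ·ΔX − sin φ sin λ·ΔY + cos φ·ΔZ = −(-0.626985)(-0.942601)(441) − (-0.626985)(0.333922)(-135) + (0.779032)(185) = -144.77 m.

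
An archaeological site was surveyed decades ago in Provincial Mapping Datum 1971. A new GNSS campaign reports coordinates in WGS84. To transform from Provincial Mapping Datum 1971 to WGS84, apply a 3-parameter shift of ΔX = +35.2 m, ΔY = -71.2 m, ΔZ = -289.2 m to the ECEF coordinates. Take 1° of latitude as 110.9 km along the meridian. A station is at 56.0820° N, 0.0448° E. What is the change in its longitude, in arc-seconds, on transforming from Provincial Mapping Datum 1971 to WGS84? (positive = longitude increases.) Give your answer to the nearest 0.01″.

sin φ = 0.829837, cos φ = 0.558006, sin λ = 0.000782, cos λ = 1.000000.
East component: ΔE = −sin λ·ΔX + cos λ·ΔY = −(0.000782)(35.2) + (1.000000)(-71.2) = -71.23 m.
1° of latitude spans 110900 m; at latitude φ, 1° of longitude spans that × cos φ = 61882.8 m, so Δλ = -71.23 / 61882.8 × 3600 = -4.144″.

Δλ = -4.14″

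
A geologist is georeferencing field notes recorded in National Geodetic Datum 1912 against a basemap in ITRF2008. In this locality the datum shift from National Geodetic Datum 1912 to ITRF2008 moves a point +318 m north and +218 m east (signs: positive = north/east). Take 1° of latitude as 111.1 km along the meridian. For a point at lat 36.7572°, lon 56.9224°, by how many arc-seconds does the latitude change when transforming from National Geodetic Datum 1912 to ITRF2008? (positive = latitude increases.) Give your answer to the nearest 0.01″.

1° of latitude = 111.1 km, so Δφ = 318.0 / 111100 = 0.0028623° = 10.304″.

Δφ = 10.30″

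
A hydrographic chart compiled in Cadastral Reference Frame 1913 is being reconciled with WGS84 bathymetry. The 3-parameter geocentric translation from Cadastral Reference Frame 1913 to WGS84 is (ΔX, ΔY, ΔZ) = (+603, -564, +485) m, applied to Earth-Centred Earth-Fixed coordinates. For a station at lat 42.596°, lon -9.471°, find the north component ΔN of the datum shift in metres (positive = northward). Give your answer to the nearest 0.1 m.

ΔN = -108.3 m

At φ = 42.596°, λ = -9.471°: sin φ = 0.676825, cos φ = 0.736144, sin λ = -0.164548, cos λ = 0.986369.
ΔN = −sin φ cos λ·ΔX − sin φ sin λ·ΔY + cos φ·ΔZ = −(0.676825)(0.986369)(603) − (0.676825)(-0.164548)(-564) + (0.736144)(485) = -108.34 m.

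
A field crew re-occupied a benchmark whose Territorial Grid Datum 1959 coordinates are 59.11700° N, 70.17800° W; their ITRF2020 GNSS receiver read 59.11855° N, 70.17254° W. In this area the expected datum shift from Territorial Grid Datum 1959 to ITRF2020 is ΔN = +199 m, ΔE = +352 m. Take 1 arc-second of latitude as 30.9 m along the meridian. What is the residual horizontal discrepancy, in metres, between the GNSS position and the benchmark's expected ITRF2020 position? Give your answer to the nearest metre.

Observed coordinate differences: Δφ = +0.00155°, Δλ = +0.00546°.
Converting to metres (1° lat = 111240 m, cos φ = 0.513287): observed ΔN = 172.4 m, observed ΔE = 311.8 m.
Subtracting the expected shift leaves a residual of 172.4 − (199) = -26.6 m north and 311.8 − (352) = -40.2 m east.
Residual distance = √((-26.6)² + (-40.2)²) = 48.2 m.

48 m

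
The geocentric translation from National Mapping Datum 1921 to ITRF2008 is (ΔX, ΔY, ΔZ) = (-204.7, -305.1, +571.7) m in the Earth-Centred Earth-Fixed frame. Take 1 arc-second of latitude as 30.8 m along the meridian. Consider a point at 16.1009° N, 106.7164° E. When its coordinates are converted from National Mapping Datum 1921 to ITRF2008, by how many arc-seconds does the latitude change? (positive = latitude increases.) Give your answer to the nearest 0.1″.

sin φ = 0.277330, cos φ = 0.960775, sin λ = 0.957740, cos λ = -0.287635.
North component: ΔN = −sin φ cos λ·ΔX − sin φ sin λ·ΔY + cos φ·ΔZ = −(0.277330)(-0.287635)(-204.7) − (0.277330)(0.957740)(-305.1) + (0.960775)(571.7) = 613.98 m.
1° of latitude spans 3600 × 30.80 = 110880 m, so Δφ = 613.98 / 110880 × 3600 = 19.935″.

Δφ = 19.9″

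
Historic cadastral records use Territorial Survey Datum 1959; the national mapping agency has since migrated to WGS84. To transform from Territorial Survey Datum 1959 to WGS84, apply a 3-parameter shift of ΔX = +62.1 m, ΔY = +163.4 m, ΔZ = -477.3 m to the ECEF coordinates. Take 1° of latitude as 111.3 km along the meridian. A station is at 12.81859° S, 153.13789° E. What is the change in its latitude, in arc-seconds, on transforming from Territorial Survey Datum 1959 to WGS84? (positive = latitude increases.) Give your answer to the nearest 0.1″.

Δφ = -14.9″

sin φ = -0.221865, cos φ = 0.975077, sin λ = 0.451845, cos λ = -0.892097.
North component: ΔN = −sin φ cos λ·ΔX − sin φ sin λ·ΔY + cos φ·ΔZ = −(-0.221865)(-0.892097)(62.1) − (-0.221865)(0.451845)(163.4) + (0.975077)(-477.3) = -461.31 m.
1° of latitude spans 111300 m, so Δφ = -461.31 / 111300 × 3600 = -14.921″.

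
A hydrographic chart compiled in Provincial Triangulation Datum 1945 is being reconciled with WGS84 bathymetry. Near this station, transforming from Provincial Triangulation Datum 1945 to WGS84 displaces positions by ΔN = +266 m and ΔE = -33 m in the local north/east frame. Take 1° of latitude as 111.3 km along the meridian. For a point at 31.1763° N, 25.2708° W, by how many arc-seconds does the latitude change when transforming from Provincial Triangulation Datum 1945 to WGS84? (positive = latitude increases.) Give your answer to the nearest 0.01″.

Δφ = 8.60″

1° of latitude = 111.3 km, so Δφ = 266.0 / 111300 = 0.0023899° = 8.604″.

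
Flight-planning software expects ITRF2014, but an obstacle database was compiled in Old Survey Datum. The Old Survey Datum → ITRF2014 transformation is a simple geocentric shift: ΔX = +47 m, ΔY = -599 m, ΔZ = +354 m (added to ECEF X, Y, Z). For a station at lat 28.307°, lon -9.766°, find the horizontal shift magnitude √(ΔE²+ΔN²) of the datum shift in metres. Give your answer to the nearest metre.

The local east axis at (φ, λ) is (−sin λ, cos λ, 0), so ΔE = −sin(-9.766°)·47 + cos(-9.766°)·(-599) = -582.35 m.
The local north axis is (−sin φ cos λ, −sin φ sin λ, cos φ), giving ΔN = -21.964 − 48.181 + 311.668 = 241.52 m.
Horizontal magnitude = √(ΔE² + ΔN²) = √((-582.35)² + 241.52²) = 630.45 m.

630 m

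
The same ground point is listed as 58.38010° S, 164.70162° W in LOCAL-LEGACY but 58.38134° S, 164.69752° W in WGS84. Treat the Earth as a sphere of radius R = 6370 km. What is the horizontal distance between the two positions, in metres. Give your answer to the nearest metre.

Δφ = -58.38134° − -58.38010° = -0.00124°; Δλ = -164.69752° − -164.70162° = +0.00410°.
1° along a meridian = πR/180 = 111177 m.
ΔN = Δφ × 111177 = -137.9 m; ΔE = Δλ × 111177 × cos(-58.38010°) = +0.00410 × 111177 × 0.524282 = 239.0 m.
Distance = √(ΔE² + ΔN²) = √(239.0² + (-137.9)²) = 275.9 m.

276 m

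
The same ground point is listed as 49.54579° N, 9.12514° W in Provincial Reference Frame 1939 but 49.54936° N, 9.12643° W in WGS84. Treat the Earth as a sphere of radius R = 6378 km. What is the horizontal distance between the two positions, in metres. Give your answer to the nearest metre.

Δφ = 49.54936° − 49.54579° = +0.00357°; Δλ = -9.12643° − -9.12514° = -0.00129°.
1° along a meridian = πR/180 = 111317 m.
ΔN = Δφ × 111317 = 397.4 m; ΔE = Δλ × 111317 × cos(49.54579°) = -0.00129 × 111317 × 0.648840 = -93.2 m.
Distance = √(ΔE² + ΔN²) = √((-93.2)² + 397.4²) = 408.2 m.

408 m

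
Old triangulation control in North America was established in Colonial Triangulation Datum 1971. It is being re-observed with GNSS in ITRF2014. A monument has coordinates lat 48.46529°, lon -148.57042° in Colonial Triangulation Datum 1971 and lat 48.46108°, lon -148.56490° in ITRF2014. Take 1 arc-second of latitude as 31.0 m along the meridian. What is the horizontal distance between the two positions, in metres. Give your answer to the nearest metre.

623 m

Δφ = 48.46108° − 48.46529° = -0.00421°; Δλ = -148.56490° − -148.57042° = +0.00552°.
1° of latitude = 3600 × 31.00 = 111600 m.
ΔN = Δφ × 111600 = -469.8 m; ΔE = Δλ × 111600 × cos(48.46529°) = +0.00552 × 111600 × 0.663074 = 408.5 m.
Distance = √(ΔE² + ΔN²) = √(408.5² + (-469.8)²) = 622.6 m.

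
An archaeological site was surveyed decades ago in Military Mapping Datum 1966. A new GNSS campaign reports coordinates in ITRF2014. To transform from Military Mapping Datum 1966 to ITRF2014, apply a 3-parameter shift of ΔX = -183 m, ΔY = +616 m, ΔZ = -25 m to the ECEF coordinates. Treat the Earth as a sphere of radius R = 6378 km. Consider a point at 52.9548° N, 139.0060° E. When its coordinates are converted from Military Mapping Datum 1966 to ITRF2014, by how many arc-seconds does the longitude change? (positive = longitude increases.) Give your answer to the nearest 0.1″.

Δλ = -18.5″

sin φ = 0.798160, cos φ = 0.602445, sin λ = 0.655980, cos λ = -0.754778.
East component: ΔE = −sin λ·ΔX + cos λ·ΔY = −(0.655980)(-183) + (-0.754778)(616) = -344.90 m.
1° of latitude spans πR/180 = 111317 m; at latitude φ, 1° of longitude spans that × cos φ = 67062.4 m, so Δλ = -344.90 / 67062.4 × 3600 = -18.515″.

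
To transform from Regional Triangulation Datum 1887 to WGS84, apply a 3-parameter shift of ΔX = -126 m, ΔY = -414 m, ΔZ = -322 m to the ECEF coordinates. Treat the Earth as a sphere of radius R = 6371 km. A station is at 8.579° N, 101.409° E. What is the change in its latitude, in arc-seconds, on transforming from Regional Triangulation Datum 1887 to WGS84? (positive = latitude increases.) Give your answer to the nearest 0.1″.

Δφ = -8.5″

sin φ = 0.149173, cos φ = 0.988811, sin λ = 0.980240, cos λ = -0.197811.
North component: ΔN = −sin φ cos λ·ΔX − sin φ sin λ·ΔY + cos φ·ΔZ = −(0.149173)(-0.197811)(-126) − (0.149173)(0.980240)(-414) + (0.988811)(-322) = -261.58 m.
1° of latitude spans πR/180 = 111195 m, so Δφ = -261.58 / 111195 × 3600 = -8.469″.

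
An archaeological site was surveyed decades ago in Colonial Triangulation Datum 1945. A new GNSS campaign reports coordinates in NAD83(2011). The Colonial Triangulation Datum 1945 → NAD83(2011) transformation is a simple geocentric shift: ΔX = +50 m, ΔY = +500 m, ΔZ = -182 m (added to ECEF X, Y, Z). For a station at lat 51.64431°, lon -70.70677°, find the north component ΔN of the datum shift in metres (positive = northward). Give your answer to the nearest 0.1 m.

ΔN = 244.2 m

The local north axis is (−sin φ cos λ, −sin φ sin λ, cos φ), giving ΔN = -12.955 + 370.067 − 112.939 = 244.17 m.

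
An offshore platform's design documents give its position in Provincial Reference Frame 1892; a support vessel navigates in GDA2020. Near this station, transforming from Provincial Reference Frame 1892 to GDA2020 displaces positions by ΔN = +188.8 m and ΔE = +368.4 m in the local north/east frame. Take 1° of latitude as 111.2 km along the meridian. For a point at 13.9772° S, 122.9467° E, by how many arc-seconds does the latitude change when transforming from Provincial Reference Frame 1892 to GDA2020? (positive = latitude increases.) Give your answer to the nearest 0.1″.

1° of latitude = 111.2 km, so Δφ = 188.8 / 111200 = 0.0016978° = 6.112″.

Δφ = 6.1″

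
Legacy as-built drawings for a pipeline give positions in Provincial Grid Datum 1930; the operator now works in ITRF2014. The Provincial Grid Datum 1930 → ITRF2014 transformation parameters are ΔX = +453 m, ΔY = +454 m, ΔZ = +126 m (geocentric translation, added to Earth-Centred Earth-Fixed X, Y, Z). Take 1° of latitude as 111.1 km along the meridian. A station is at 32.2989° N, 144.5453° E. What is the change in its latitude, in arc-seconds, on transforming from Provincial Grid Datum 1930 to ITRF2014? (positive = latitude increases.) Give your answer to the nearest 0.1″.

sin φ = 0.534336, cos φ = 0.845272, sin λ = 0.580059, cos λ = -0.814574.
North component: ΔN = −sin φ cos λ·ΔX − sin φ sin λ·ΔY + cos φ·ΔZ = −(0.534336)(-0.814574)(453) − (0.534336)(0.580059)(454) + (0.845272)(126) = 162.96 m.
1° of latitude spans 111100 m, so Δφ = 162.96 / 111100 × 3600 = 5.280″.

Δφ = 5.3″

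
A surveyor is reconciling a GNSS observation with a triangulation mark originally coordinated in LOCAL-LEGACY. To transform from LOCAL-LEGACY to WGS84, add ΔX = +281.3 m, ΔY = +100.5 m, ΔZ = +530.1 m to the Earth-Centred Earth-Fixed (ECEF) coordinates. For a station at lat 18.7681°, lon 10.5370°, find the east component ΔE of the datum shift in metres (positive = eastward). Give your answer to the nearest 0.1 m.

At φ = 18.7681°, λ = 10.5370°: sin φ = 0.321739, cos φ = 0.946829, sin λ = 0.182870, cos λ = 0.983137.
ΔE = −sin λ·ΔX + cos λ·ΔY = −(0.182870)·(281.3) + (0.983137)·(100.5) = 47.36 m.

ΔE = 47.4 m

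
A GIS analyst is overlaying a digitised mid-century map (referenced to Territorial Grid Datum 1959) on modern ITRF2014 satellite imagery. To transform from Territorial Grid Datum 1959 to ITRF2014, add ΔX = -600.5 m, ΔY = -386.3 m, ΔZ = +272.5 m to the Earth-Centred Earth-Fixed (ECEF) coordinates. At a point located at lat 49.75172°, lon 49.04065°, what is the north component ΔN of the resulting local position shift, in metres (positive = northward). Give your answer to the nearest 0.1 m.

ΔN = 699.2 m

At φ = 49.75172°, λ = 49.04065°: sin φ = 0.763252, cos φ = 0.646101, sin λ = 0.755175, cos λ = 0.655523.
ΔN = −sin φ cos λ·ΔX − sin φ sin λ·ΔY + cos φ·ΔZ = −(0.763252)(0.655523)(-600.5) − (0.763252)(0.755175)(-386.3) + (0.646101)(272.5) = 699.17 m.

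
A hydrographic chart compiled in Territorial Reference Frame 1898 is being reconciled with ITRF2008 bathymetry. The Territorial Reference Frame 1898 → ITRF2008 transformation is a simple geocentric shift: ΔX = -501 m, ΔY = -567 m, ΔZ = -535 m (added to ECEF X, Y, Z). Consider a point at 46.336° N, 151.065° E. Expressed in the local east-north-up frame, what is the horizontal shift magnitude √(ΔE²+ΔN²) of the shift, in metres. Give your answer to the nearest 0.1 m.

885.3 m

At φ = 46.336°, λ = 151.065°: sin φ = 0.723401, cos φ = 0.690428, sin λ = 0.483817, cos λ = -0.875169.
ΔE = −sin λ·ΔX + cos λ·ΔY = −(0.483817)·(-501) + (-0.875169)·(-567) = 738.61 m.
ΔN = −sin φ cos λ·ΔX − sin φ sin λ·ΔY + cos φ·ΔZ = −(0.723401)(-0.875169)(-501) − (0.723401)(0.483817)(-567) + (0.690428)(-535) = -488.11 m.
Horizontal magnitude = √(ΔE² + ΔN²) = √(738.61² + (-488.11)²) = 885.33 m.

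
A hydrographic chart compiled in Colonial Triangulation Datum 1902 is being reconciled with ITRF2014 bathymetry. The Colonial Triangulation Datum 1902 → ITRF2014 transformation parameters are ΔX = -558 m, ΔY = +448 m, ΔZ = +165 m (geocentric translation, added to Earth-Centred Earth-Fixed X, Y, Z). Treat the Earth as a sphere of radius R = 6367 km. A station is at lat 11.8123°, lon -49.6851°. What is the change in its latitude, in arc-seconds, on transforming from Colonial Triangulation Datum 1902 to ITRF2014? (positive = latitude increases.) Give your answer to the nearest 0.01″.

Δφ = 9.89″

sin φ = 0.204706, cos φ = 0.978823, sin λ = -0.762500, cos λ = 0.646988.
North component: ΔN = −sin φ cos λ·ΔX − sin φ sin λ·ΔY + cos φ·ΔZ = −(0.204706)(0.646988)(-558) − (0.204706)(-0.762500)(448) + (0.978823)(165) = 305.34 m.
1° of latitude spans πR/180 = 111125 m, so Δφ = 305.34 / 111125 × 3600 = 9.892″.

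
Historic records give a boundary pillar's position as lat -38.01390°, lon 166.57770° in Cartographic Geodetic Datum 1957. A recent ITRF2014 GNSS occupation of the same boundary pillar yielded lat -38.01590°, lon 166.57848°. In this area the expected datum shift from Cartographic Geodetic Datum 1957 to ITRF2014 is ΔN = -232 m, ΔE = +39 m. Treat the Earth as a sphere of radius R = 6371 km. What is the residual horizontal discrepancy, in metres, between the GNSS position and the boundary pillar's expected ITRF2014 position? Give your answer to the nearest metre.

31 m

Observed coordinate differences: Δφ = -0.00200°, Δλ = +0.00078°.
Converting to metres (1° lat = 111195 m, cos φ = 0.787861): observed ΔN = -222.4 m, observed ΔE = 68.3 m.
Subtracting the expected shift leaves a residual of -222.4 − (-232) = 9.6 m north and 68.3 − (39) = 29.3 m east.
Residual distance = √(9.6² + 29.3²) = 30.9 m.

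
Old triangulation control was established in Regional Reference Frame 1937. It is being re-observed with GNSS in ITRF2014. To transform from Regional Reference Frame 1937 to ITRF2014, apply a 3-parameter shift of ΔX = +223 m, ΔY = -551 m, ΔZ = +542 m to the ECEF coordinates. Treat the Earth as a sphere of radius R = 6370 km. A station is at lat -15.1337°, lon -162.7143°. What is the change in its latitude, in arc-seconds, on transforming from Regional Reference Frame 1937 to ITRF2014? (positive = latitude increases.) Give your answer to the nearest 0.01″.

sin φ = -0.261072, cos φ = 0.965319, sin λ = -0.297137, cos λ = -0.954835.
North component: ΔN = −sin φ cos λ·ΔX − sin φ sin λ·ΔY + cos φ·ΔZ = −(-0.261072)(-0.954835)(223) − (-0.261072)(-0.297137)(-551) + (0.965319)(542) = 510.36 m.
1° of latitude spans πR/180 = 111177 m, so Δφ = 510.36 / 111177 × 3600 = 16.526″.

Δφ = 16.53″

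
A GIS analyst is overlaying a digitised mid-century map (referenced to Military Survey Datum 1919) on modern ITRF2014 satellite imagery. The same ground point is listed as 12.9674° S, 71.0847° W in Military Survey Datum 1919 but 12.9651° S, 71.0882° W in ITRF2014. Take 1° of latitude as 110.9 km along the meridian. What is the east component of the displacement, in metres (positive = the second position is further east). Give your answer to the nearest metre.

ΔE = -378 m

Δφ = -12.9651° − -12.9674° = +0.0023°; Δλ = -71.0882° − -71.0847° = -0.0035°.
ΔN = Δφ × 110900 = 255.1 m; ΔE = Δλ × 110900 × cos(-12.9674°) = -0.0035 × 110900 × 0.974498 = -378.3 m.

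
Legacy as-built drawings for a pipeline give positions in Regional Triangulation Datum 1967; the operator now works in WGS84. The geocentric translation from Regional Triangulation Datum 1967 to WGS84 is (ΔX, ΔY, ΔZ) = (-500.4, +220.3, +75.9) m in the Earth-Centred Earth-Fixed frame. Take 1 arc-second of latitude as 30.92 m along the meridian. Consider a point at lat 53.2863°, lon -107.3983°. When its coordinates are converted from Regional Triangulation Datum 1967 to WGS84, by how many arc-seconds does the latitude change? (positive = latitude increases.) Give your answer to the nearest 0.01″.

sin φ = 0.801633, cos φ = 0.597817, sin λ = -0.954249, cos λ = -0.299012.
North component: ΔN = −sin φ cos λ·ΔX − sin φ sin λ·ΔY + cos φ·ΔZ = −(0.801633)(-0.299012)(-500.4) − (0.801633)(-0.954249)(220.3) + (0.597817)(75.9) = 93.95 m.
1° of latitude spans 3600 × 30.92 = 111312 m, so Δφ = 93.95 / 111312 × 3600 = 3.038″.

Δφ = 3.04″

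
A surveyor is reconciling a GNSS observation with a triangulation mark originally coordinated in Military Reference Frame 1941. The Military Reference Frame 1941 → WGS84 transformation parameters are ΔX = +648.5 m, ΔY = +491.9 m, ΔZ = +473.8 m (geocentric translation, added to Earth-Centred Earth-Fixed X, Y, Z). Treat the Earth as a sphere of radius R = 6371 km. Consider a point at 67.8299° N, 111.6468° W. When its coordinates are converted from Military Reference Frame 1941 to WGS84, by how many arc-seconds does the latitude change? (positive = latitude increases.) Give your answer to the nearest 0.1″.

Δφ = 26.7″

sin φ = 0.926068, cos φ = 0.377358, sin λ = -0.929475, cos λ = -0.368884.
North component: ΔN = −sin φ cos λ·ΔX − sin φ sin λ·ΔY + cos φ·ΔZ = −(0.926068)(-0.368884)(648.5) − (0.926068)(-0.929475)(491.9) + (0.377358)(473.8) = 823.73 m.
1° of latitude spans πR/180 = 111195 m, so Δφ = 823.73 / 111195 × 3600 = 26.669″.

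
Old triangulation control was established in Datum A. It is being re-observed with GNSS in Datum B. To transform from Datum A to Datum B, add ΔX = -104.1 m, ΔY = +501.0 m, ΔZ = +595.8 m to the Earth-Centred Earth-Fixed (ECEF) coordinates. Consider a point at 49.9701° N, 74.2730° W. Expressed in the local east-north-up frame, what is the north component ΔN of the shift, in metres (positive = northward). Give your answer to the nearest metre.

ΔN = 774 m

The local north axis is (−sin φ cos λ, −sin φ sin λ, cos φ), giving ΔN = 21.606 + 369.259 + 383.211 = 774.08 m.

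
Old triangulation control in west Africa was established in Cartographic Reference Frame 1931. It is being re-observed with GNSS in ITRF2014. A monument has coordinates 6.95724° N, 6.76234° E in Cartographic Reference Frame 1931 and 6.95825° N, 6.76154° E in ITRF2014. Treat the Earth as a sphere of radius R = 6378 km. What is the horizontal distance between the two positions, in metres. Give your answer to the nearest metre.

143 m

Δφ = 6.95825° − 6.95724° = +0.00101°; Δλ = 6.76154° − 6.76234° = -0.00080°.
1° along a meridian = πR/180 = 111317 m.
ΔN = Δφ × 111317 = 112.4 m; ΔE = Δλ × 111317 × cos(6.95724°) = -0.00080 × 111317 × 0.992637 = -88.4 m.
Distance = √(ΔE² + ΔN²) = √((-88.4)² + 112.4²) = 143.0 m.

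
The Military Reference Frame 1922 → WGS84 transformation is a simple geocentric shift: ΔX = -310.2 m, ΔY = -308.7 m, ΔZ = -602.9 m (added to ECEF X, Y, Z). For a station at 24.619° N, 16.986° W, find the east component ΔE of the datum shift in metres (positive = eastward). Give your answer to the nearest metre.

The local east axis at (φ, λ) is (−sin λ, cos λ, 0), so ΔE = −sin(-16.986°)·(-310.2) + cos(-16.986°)·(-308.7) = -385.85 m.

ΔE = -386 m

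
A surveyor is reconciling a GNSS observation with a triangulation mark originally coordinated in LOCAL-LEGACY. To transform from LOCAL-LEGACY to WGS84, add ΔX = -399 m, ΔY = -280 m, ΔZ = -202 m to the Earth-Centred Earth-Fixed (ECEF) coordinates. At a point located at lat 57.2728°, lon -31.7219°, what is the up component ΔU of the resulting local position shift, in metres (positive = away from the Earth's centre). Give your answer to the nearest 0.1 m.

At φ = 57.2728°, λ = -31.7219°: sin φ = 0.841254, cos φ = 0.540640, sin λ = -0.525797, cos λ = 0.850610.
ΔU = cos φ cos λ·ΔX + cos φ sin λ·ΔY + sin φ·ΔZ = (0.540640)(0.850610)(-399) + (0.540640)(-0.525797)(-280) + (0.841254)(-202) = -273.83 m.

ΔU = -273.8 m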